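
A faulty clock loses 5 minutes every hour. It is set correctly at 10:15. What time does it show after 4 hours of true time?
For every 60 true minutes, the faulty clock advances 60 - 5 = 55 minutes.
True elapsed: 4 hours = 240 minutes.
Faulty clock advances: 240 x 55/60 = 220 minutes (drift: 20 minutes behind).
Shown time: 10:15 + 220 minutes = 1:55.

Final answer: 1:55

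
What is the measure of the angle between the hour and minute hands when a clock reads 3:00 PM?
Hour hand position: 3 x 30 + 0 x 0.5 = 90 degrees
Minute hand position: 0 x 6 = 0 degrees
Difference: |90 - 0| = 90 degrees
The angle between the hands is 90 degrees

Final answer: 90 degrees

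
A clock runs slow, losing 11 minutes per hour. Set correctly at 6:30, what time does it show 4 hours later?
For every 60 true minutes, the faulty clock advances 60 - 11 = 49 minutes.
True elapsed: 4 hours = 240 minutes.
Faulty clock advances: 240 x 49/60 = 196 minutes (drift: 44 minutes behind).
Shown time: 6:30 + 196 minutes = 9:46.

Final answer: 9:46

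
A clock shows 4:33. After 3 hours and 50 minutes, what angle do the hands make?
First find the time 3 hours and 50 minutes after 4:33.
Total minutes: 4 x 60 + 33 + 3 x 60 + 50 = 503.
503 mod 720 = 503 minutes = 8:23.
Now compute the angle at 8:23:
Hour hand: 8 x 30 + 23 x 0.5 = 251.5 degrees
Minute hand: 23 x 6 = 138 degrees
Difference: |251.5 - 138| = 113.5 degrees
The angle is 113.5 degrees

Final answer: 113.5 degrees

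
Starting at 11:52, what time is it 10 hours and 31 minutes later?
Starting time: 11:52
Adding 31 minutes to 52 minutes: 52 + 31 = 83 minutes = 1 hour and 23 minutes
Adding 10 hours: 11 + 10 + 1 (carry) = 22 - 12 = 10
Final time: 10:23

Final answer: 10:23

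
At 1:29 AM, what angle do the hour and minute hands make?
Hour hand position: 1 x 30 + 29 x 0.5 = 44.5 degrees
Minute hand position: 29 x 6 = 174 degrees
Difference: |44.5 - 174| = 129.5 degrees
The angle between the hands is 129.5 degrees

Final answer: 129.5 degrees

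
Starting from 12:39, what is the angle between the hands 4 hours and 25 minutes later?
First find the time 4 hours and 25 minutes after 12:39.
Total minutes: 12 x 60 + 39 + 4 x 60 + 25 = 1024.
1024 mod 720 = 304 minutes = 5:04.
Now compute the angle at 5:04:
Hour hand: 5 x 30 + 4 x 0.5 = 152 degrees
Minute hand: 4 x 6 = 24 degrees
Difference: |152 - 24| = 128 degrees
The angle is 128 degrees

Final answer: 128 degrees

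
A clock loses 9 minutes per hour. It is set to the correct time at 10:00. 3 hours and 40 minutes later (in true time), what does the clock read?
For every 60 true minutes, the faulty clock advances 60 - 9 = 51 minutes.
True elapsed: 3 hours and 40 minutes = 220 minutes.
Faulty clock advances: 220 x 51/60 = 187 minutes (drift: 33 minutes behind).
Shown time: 10:00 + 187 minutes = 1:07.

Final answer: 1:07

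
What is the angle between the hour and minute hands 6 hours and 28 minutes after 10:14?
First find the time 6 hours and 28 minutes after 10:14.
Total minutes: 10 x 60 + 14 + 6 x 60 + 28 = 1002.
1002 mod 720 = 282 minutes = 4:42.
Now compute the angle at 4:42:
Hour hand: 4 x 30 + 42 x 0.5 = 141 degrees
Minute hand: 42 x 6 = 252 degrees
Difference: |141 - 252| = 111 degrees
The angle is 111 degrees

Final answer: 111 degrees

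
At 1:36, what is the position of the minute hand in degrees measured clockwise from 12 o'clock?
The minute hand moves 6 degrees per minute.
At 1:36: 36 x 6 = 216 degrees

Final answer: 216 degrees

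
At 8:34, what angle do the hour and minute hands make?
Hour hand position: 8 x 30 + 34 x 0.5 = 257 degrees
Minute hand position: 34 x 6 = 204 degrees
Difference: |257 - 204| = 53 degrees
The angle between the hands is 53 degrees

Final answer: 53 degrees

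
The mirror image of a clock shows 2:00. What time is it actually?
Reflection across the vertical (12-6) axis maps a hand at angle A degrees to (360 - A) degrees, which sends a reading of T minutes past 12:00 to (720 - T) minutes past 12:00.
Mirror reads 2:00 = 120 minutes past 12:00.
Actual time: (720 - 120) mod 720 = 600 minutes = 10:00.

Final answer: 10:00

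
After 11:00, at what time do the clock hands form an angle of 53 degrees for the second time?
At t minutes past 11:00, the hour hand is at 30 x 11 + 0.5t degrees and the minute hand is at 6t degrees.
The smaller angle between them is 53 degrees when |30H - 5.5t| = 53 or |30H - 5.5t| = 307.
With H = 11, solve 30 x 11 - 5.5t = +/- target for each target:
  t = (30 x 11 - 53) / 5.5 = 50.36
  t = (30 x 11 + 53) / 5.5 = 69.64 (outside (0, 60))
  t = (30 x 11 - 307) / 5.5 = 4.18
  t = (30 x 11 + 307) / 5.5 = 115.82 (outside (0, 60))
Valid solutions in (0, 60): {4.18, 50.36} minutes.
The second occurrence is t = 50.36 minutes.
The hands form a 53-degree angle at 50.36 minutes past 11:00.

Final answer: 50.36 minutes past 11:00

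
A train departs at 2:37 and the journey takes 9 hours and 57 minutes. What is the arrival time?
Starting time: 2:37
Adding 57 minutes to 37 minutes: 37 + 57 = 94 minutes = 1 hour and 34 minutes
Adding 9 hours: 2 + 9 + 1 (carry) = 12
Final time: 12:34

Final answer: 12:34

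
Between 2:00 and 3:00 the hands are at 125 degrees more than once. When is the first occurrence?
At t minutes past 2:00, the hour hand is at 30 x 2 + 0.5t degrees and the minute hand is at 6t degrees.
The smaller angle between them is 125 degrees when |30H - 5.5t| = 125 or |30H - 5.5t| = 235.
With H = 2, solve 30 x 2 - 5.5t = +/- target for each target:
  t = (30 x 2 - 125) / 5.5 = -11.82 (outside (0, 60))
  t = (30 x 2 + 125) / 5.5 = 33.64
  t = (30 x 2 - 235) / 5.5 = -31.82 (outside (0, 60))
  t = (30 x 2 + 235) / 5.5 = 53.64
Valid solutions in (0, 60): {33.64, 53.64} minutes.
The first occurrence is t = 33.64 minutes.
The hands form a 125-degree angle at 33.64 minutes past 2:00.

Final answer: 33.64 minutes past 2:00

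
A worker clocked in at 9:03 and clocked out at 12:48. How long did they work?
From 9:03 to 12:48:
(12 x 60 + 48) - (9 x 60 + 3) = 768 - 543 = 225 minutes
= 3 hours and 45 minutes

Final answer: 3 hours and 45 minutes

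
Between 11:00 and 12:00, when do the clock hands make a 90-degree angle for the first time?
At t minutes past 11:00, the hour hand is at 30 x 11 + 0.5t degrees and the minute hand is at 6t degrees.
The smaller angle between them is 90 degrees when |30H - 5.5t| = 90 or |30H - 5.5t| = 270.
With H = 11, solve 30 x 11 - 5.5t = +/- target for each target:
  t = (30 x 11 - 90) / 5.5 = 43.64
  t = (30 x 11 + 90) / 5.5 = 76.36 (outside (0, 60))
  t = (30 x 11 - 270) / 5.5 = 10.91
  t = (30 x 11 + 270) / 5.5 = 109.09 (outside (0, 60))
Valid solutions in (0, 60): {10.91, 43.64} minutes.
The first occurrence is t = 10.91 minutes.
The hands form a 90-degree angle at 10.91 minutes past 11:00.

Final answer: 10.91 minutes past 11:00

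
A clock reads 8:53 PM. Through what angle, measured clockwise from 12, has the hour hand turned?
The hour hand moves 30 degrees per hour and 0.5 degrees per minute.
At 8:53: (8) x 30 + 53 x 0.5 = 240 + 26.5 = 266.5 degrees

Final answer: 266.5 degrees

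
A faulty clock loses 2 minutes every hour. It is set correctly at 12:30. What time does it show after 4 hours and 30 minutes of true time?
For every 60 true minutes, the faulty clock advances 60 - 2 = 58 minutes.
True elapsed: 4 hours and 30 minutes = 270 minutes.
Faulty clock advances: 270 x 58/60 = 261 minutes (drift: 9 minutes behind).
Shown time: 12:30 + 261 minutes = 4:51.

Final answer: 4:51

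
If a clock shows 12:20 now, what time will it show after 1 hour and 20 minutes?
Starting time: 12:20
Adding 20 minutes to 20 minutes: 20 + 20 = 40 minutes
Adding 1 hour: 12 + 1 = 13 - 12 = 1
Final time: 1:40

Final answer: 1:40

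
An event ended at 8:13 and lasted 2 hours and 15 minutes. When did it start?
Starting time: 8:13 = 493 total minutes past 12:00
Subtracting: 2 hours and 15 minutes = 135 minutes
493 - 135 = 358 minutes
= 5 hours and 58 minutes past 12:00 = 5:58

Final answer: 5:58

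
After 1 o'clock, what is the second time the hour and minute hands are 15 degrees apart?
At t minutes past 1:00, the hour hand is at 30 x 1 + 0.5t degrees and the minute hand is at 6t degrees.
The smaller angle between them is 15 degrees when |30H - 5.5t| = 15 or |30H - 5.5t| = 345.
With H = 1, solve 30 x 1 - 5.5t = +/- target for each target:
  t = (30 x 1 - 15) / 5.5 = 2.73
  t = (30 x 1 + 15) / 5.5 = 8.18
  t = (30 x 1 - 345) / 5.5 = -57.27 (outside (0, 60))
  t = (30 x 1 + 345) / 5.5 = 68.18 (outside (0, 60))
Valid solutions in (0, 60): {2.73, 8.18} minutes.
The second occurrence is t = 8.18 minutes.
The hands form a 15-degree angle at 8.18 minutes past 1:00.

Final answer: 8.18 minutes past 1:00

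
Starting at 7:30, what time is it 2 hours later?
Starting time: 7:30
Adding 0 minutes to 30 minutes: 30 + 0 = 30 minutes
Adding 2 hours: 7 + 2 = 9
Final time: 9:30

Final answer: 9:30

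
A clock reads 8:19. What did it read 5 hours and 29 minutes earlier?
Starting time: 8:19 = 499 total minutes past 12:00
Subtracting: 5 hours and 29 minutes = 329 minutes
499 - 329 = 170 minutes
= 2 hours and 50 minutes past 12:00 = 2:50

Final answer: 2:50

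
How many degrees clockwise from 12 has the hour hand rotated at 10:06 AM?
The hour hand moves 30 degrees per hour and 0.5 degrees per minute.
At 10:06: (10) x 30 + 6 x 0.5 = 300 + 3 = 303 degrees

Final answer: 303 degrees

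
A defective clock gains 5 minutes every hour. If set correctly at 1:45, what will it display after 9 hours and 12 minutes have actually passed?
For every 60 true minutes, the faulty clock advances 60 + 5 = 65 minutes.
True elapsed: 9 hours and 12 minutes = 552 minutes.
Faulty clock advances: 552 x 65/60 = 598 minutes (drift: 46 minutes ahead).
Shown time: 1:45 + 598 minutes = 11:43.

Final answer: 11:43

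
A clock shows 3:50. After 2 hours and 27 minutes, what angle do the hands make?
First find the time 2 hours and 27 minutes after 3:50.
Total minutes: 3 x 60 + 50 + 2 x 60 + 27 = 377.
377 mod 720 = 377 minutes = 6:17.
Now compute the angle at 6:17:
Hour hand: 6 x 30 + 17 x 0.5 = 188.5 degrees
Minute hand: 17 x 6 = 102 degrees
Difference: |188.5 - 102| = 86.5 degrees
The angle is 86.5 degrees

Final answer: 86.5 degrees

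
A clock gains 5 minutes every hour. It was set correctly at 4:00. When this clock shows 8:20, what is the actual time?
For every 60 true minutes, the faulty clock advances 65 minutes, so 1 faulty-clock minute corresponds to 60/65 true minutes.
From 4:00 to 8:20 on the faulty dial is 260 minutes.
True elapsed: 260 x 60/65 = 240 minutes = 4 hours.
True time: 4:00 + 4 hours = 8:00.

Final answer: 8:00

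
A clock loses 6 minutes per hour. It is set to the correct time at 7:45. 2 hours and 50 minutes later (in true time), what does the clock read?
For every 60 true minutes, the faulty clock advances 60 - 6 = 54 minutes.
True elapsed: 2 hours and 50 minutes = 170 minutes.
Faulty clock advances: 170 x 54/60 = 153 minutes (drift: 17 minutes behind).
Shown time: 7:45 + 153 minutes = 10:18.

Final answer: 10:18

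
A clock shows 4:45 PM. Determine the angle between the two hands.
Hour hand position: 4 x 30 + 45 x 0.5 = 142.5 degrees
Minute hand position: 45 x 6 = 270 degrees
Difference: |142.5 - 270| = 127.5 degrees
The angle between the hands is 127.5 degrees

Final answer: 127.5 degrees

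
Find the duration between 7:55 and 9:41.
From 7:55 to 9:41:
(9 x 60 + 41) - (7 x 60 + 55) = 581 - 475 = 106 minutes
= 1 hour and 46 minutes

Final answer: 1 hour and 46 minutes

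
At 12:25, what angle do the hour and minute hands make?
Hour hand position: 0 x 30 + 25 x 0.5 = 12.5 degrees
Minute hand position: 25 x 6 = 150 degrees
Difference: |12.5 - 150| = 137.5 degrees
The angle between the hands is 137.5 degrees

Final answer: 137.5 degrees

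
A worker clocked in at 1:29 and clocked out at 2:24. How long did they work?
From 1:29 to 2:24:
(2 x 60 + 24) - (1 x 60 + 29) = 144 - 89 = 55 minutes
= 55 minutes

Final answer: 55 minutes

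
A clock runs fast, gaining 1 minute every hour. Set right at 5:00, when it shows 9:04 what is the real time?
For every 60 true minutes, the faulty clock advances 61 minutes, so 1 faulty-clock minute corresponds to 60/61 true minutes.
From 5:00 to 9:04 on the faulty dial is 244 minutes.
True elapsed: 244 x 60/61 = 240 minutes = 4 hours.
True time: 5:00 + 4 hours = 9:00.

Final answer: 9:00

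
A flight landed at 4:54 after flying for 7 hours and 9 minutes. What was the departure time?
Starting time: 4:54 = 294 total minutes past 12:00
Subtracting: 7 hours and 9 minutes = 429 minutes
294 - 429 = -135 (negative, add 12 hours = 720) = 585 minutes
= 9 hours and 45 minutes past 12:00 = 9:45

Final answer: 9:45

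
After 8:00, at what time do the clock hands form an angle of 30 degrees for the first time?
At t minutes past 8:00, the hour hand is at 30 x 8 + 0.5t degrees and the minute hand is at 6t degrees.
The smaller angle between them is 30 degrees when |30H - 5.5t| = 30 or |30H - 5.5t| = 330.
With H = 8, solve 30 x 8 - 5.5t = +/- target for each target:
  t = (30 x 8 - 30) / 5.5 = 38.18
  t = (30 x 8 + 30) / 5.5 = 49.09
  t = (30 x 8 - 330) / 5.5 = -16.36 (outside (0, 60))
  t = (30 x 8 + 330) / 5.5 = 103.64 (outside (0, 60))
Valid solutions in (0, 60): {38.18, 49.09} minutes.
The first occurrence is t = 38.18 minutes.
The hands form a 30-degree angle at 38.18 minutes past 8:00.

Final answer: 38.18 minutes past 8:00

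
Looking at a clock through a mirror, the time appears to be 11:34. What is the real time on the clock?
Reflection across the vertical (12-6) axis maps a hand at angle A degrees to (360 - A) degrees, which sends a reading of T minutes past 12:00 to (720 - T) minutes past 12:00.
Mirror reads 11:34 = 694 minutes past 12:00.
Actual time: (720 - 694) mod 720 = 26 minutes = 12:26.

Final answer: 12:26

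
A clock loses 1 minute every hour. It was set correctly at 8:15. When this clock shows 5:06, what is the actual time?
For every 60 true minutes, the faulty clock advances 59 minutes, so 1 faulty-clock minute corresponds to 60/59 true minutes.
From 8:15 to 5:06 on the faulty dial is 531 minutes.
True elapsed: 531 x 60/59 = 540 minutes = 9 hours.
True time: 8:15 + 9 hours = 5:15.

Final answer: 5:15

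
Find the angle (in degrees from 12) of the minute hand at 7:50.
The minute hand moves 6 degrees per minute.
At 7:50: 50 x 6 = 300 degrees

Final answer: 300 degrees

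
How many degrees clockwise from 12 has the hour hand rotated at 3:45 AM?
The hour hand moves 30 degrees per hour and 0.5 degrees per minute.
At 3:45: (3) x 30 + 45 x 0.5 = 90 + 22.5 = 112.5 degrees

Final answer: 112.5 degrees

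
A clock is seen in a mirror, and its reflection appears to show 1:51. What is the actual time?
Reflection across the vertical (12-6) axis maps a hand at angle A degrees to (360 - A) degrees, which sends a reading of T minutes past 12:00 to (720 - T) minutes past 12:00.
Mirror reads 1:51 = 111 minutes past 12:00.
Actual time: (720 - 111) mod 720 = 609 minutes = 10:09.

Final answer: 10:09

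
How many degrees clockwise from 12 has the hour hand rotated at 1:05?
The hour hand moves 30 degrees per hour and 0.5 degrees per minute.
At 1:05: (1) x 30 + 5 x 0.5 = 30 + 2.5 = 32.5 degrees

Final answer: 32.5 degrees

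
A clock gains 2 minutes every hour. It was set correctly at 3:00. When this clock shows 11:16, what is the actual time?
For every 60 true minutes, the faulty clock advances 62 minutes, so 1 faulty-clock minute corresponds to 60/62 true minutes.
From 3:00 to 11:16 on the faulty dial is 496 minutes.
True elapsed: 496 x 60/62 = 480 minutes = 8 hours.
True time: 3:00 + 8 hours = 11:00.

Final answer: 11:00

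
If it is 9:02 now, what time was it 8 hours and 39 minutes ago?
Starting time: 9:02 = 542 total minutes past 12:00
Subtracting: 8 hours and 39 minutes = 519 minutes
542 - 519 = 23 minutes
= 23 minutes past 12:00 = 12:23

Final answer: 12:23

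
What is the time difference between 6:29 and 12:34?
From 6:29 to 12:34:
(12 x 60 + 34) - (6 x 60 + 29) = 754 - 389 = 365 minutes
= 6 hours and 5 minutes

Final answer: 6 hours and 5 minutes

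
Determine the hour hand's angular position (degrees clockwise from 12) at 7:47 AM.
The hour hand moves 30 degrees per hour and 0.5 degrees per minute.
At 7:47: (7) x 30 + 47 x 0.5 = 210 + 23.5 = 233.5 degrees

Final answer: 233.5 degrees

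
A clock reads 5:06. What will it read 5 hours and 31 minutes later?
Starting time: 5:06
Adding 31 minutes to 6 minutes: 6 + 31 = 37 minutes
Adding 5 hours: 5 + 5 = 10
Final time: 10:37

Final answer: 10:37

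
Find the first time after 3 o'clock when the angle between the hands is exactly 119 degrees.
At t minutes past 3:00, the hour hand is at 30 x 3 + 0.5t degrees and the minute hand is at 6t degrees.
The smaller angle between them is 119 degrees when |30H - 5.5t| = 119 or |30H - 5.5t| = 241.
With H = 3, solve 30 x 3 - 5.5t = +/- target for each target:
  t = (30 x 3 - 119) / 5.5 = -5.27 (outside (0, 60))
  t = (30 x 3 + 119) / 5.5 = 38
  t = (30 x 3 - 241) / 5.5 = -27.45 (outside (0, 60))
  t = (30 x 3 + 241) / 5.5 = 60.18 (outside (0, 60))
Valid solutions in (0, 60): {38} minutes.
The first occurrence is t = 38 minutes.
The hands form a 119-degree angle at 38 minutes past 3:00.

Final answer: 38 minutes past 3:00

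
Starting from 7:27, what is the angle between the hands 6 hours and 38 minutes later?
First find the time 6 hours and 38 minutes after 7:27.
Total minutes: 7 x 60 + 27 + 6 x 60 + 38 = 845.
845 mod 720 = 125 minutes = 2:05.
Now compute the angle at 2:05:
Hour hand: 2 x 30 + 5 x 0.5 = 62.5 degrees
Minute hand: 5 x 6 = 30 degrees
Difference: |62.5 - 30| = 32.5 degrees
The angle is 32.5 degrees

Final answer: 32.5 degrees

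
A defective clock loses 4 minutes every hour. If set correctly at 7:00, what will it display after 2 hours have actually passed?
For every 60 true minutes, the faulty clock advances 60 - 4 = 56 minutes.
True elapsed: 2 hours = 120 minutes.
Faulty clock advances: 120 x 56/60 = 112 minutes (drift: 8 minutes behind).
Shown time: 7:00 + 112 minutes = 8:52.

Final answer: 8:52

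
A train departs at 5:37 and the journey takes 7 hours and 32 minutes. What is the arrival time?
Starting time: 5:37
Adding 32 minutes to 37 minutes: 37 + 32 = 69 minutes = 1 hour and 9 minutes
Adding 7 hours: 5 + 7 + 1 (carry) = 13 - 12 = 1
Final time: 1:09

Final answer: 1:09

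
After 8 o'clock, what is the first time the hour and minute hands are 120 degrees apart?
At t minutes past 8:00, the hour hand is at 30 x 8 + 0.5t degrees and the minute hand is at 6t degrees.
The smaller angle between them is 120 degrees when |30H - 5.5t| = 120 or |30H - 5.5t| = 240.
With H = 8, solve 30 x 8 - 5.5t = +/- target for each target:
  t = (30 x 8 - 120) / 5.5 = 21.82
  t = (30 x 8 + 120) / 5.5 = 65.45 (outside (0, 60))
  t = (30 x 8 - 240) / 5.5 = 0 (outside (0, 60))
  t = (30 x 8 + 240) / 5.5 = 87.27 (outside (0, 60))
Valid solutions in (0, 60): {21.82} minutes.
The first occurrence is t = 21.82 minutes.
The hands form a 120-degree angle at 21.82 minutes past 8:00.

Final answer: 21.82 minutes past 8:00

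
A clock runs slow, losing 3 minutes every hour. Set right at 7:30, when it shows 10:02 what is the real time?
For every 60 true minutes, the faulty clock advances 57 minutes, so 1 faulty-clock minute corresponds to 60/57 true minutes.
From 7:30 to 10:02 on the faulty dial is 152 minutes.
True elapsed: 152 x 60/57 = 160 minutes = 2 hours and 40 minutes.
True time: 7:30 + 2 hours and 40 minutes = 10:10.

Final answer: 10:10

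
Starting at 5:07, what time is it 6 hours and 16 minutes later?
Starting time: 5:07
Adding 16 minutes to 7 minutes: 7 + 16 = 23 minutes
Adding 6 hours: 5 + 6 = 11
Final time: 11:23

Final answer: 11:23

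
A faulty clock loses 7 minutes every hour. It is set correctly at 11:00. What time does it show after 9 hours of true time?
For every 60 true minutes, the faulty clock advances 60 - 7 = 53 minutes.
True elapsed: 9 hours = 540 minutes.
Faulty clock advances: 540 x 53/60 = 477 minutes (drift: 63 minutes behind).
Shown time: 11:00 + 477 minutes = 6:57.

Final answer: 6:57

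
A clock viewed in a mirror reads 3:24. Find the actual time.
Reflection across the vertical (12-6) axis maps a hand at angle A degrees to (360 - A) degrees, which sends a reading of T minutes past 12:00 to (720 - T) minutes past 12:00.
Mirror reads 3:24 = 204 minutes past 12:00.
Actual time: (720 - 204) mod 720 = 516 minutes = 8:36.

Final answer: 8:36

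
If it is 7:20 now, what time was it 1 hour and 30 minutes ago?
Starting time: 7:20 = 440 total minutes past 12:00
Subtracting: 1 hour and 30 minutes = 90 minutes
440 - 90 = 350 minutes
= 5 hours and 50 minutes past 12:00 = 5:50

Final answer: 5:50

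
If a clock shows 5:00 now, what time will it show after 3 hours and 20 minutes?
Starting time: 5:00
Adding 20 minutes to 0 minutes: 0 + 20 = 20 minutes
Adding 3 hours: 5 + 3 = 8
Final time: 8:20

Final answer: 8:20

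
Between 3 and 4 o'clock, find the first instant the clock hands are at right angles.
At t minutes past 3:00, the hour hand is at 30 x 3 + 0.5t degrees and the minute hand is at 6t degrees.
The smaller angle between them is 90 degrees when |30H - 5.5t| = 90 or |30H - 5.5t| = 270.
With H = 3, solve 30 x 3 - 5.5t = +/- target for each target:
  t = (30 x 3 - 90) / 5.5 = 0 (outside (0, 60))
  t = (30 x 3 + 90) / 5.5 = 32.73
  t = (30 x 3 - 270) / 5.5 = -32.73 (outside (0, 60))
  t = (30 x 3 + 270) / 5.5 = 65.45 (outside (0, 60))
Valid solutions in (0, 60): {32.73} minutes.
First occurrence: t = 32.73 minutes.
The hands are at right angles at 32.73 minutes past 3:00.

Final answer: 32.73 minutes past 3:00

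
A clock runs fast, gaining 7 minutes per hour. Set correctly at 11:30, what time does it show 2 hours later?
For every 60 true minutes, the faulty clock advances 60 + 7 = 67 minutes.
True elapsed: 2 hours = 120 minutes.
Faulty clock advances: 120 x 67/60 = 134 minutes (drift: 14 minutes ahead).
Shown time: 11:30 + 134 minutes = 1:44.

Final answer: 1:44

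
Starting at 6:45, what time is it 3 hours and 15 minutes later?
Starting time: 6:45
Adding 15 minutes to 45 minutes: 45 + 15 = 60 minutes = 1 hour
Adding 3 hours: 6 + 3 + 1 (carry) = 10
Final time: 10:00

Final answer: 10:00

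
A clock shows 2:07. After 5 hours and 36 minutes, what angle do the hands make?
First find the time 5 hours and 36 minutes after 2:07.
Total minutes: 2 x 60 + 7 + 5 x 60 + 36 = 463.
463 mod 720 = 463 minutes = 7:43.
Now compute the angle at 7:43:
Hour hand: 7 x 30 + 43 x 0.5 = 231.5 degrees
Minute hand: 43 x 6 = 258 degrees
Difference: |231.5 - 258| = 26.5 degrees
The angle is 26.5 degrees

Final answer: 26.5 degrees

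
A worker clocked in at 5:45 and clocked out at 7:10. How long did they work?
From 5:45 to 7:10:
(7 x 60 + 10) - (5 x 60 + 45) = 430 - 345 = 85 minutes
= 1 hour and 25 minutes

Final answer: 1 hour and 25 minutes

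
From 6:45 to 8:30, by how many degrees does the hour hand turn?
The hour hand moves 0.5 degrees per minute.
Time elapsed: 8:30 - 6:45 = 105 minutes
Angular displacement: 105 x 0.5 = 52.5 degrees

Final answer: 52.5 degrees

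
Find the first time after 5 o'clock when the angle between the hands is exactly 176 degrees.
At t minutes past 5:00, the hour hand is at 30 x 5 + 0.5t degrees and the minute hand is at 6t degrees.
The smaller angle between them is 176 degrees when |30H - 5.5t| = 176 or |30H - 5.5t| = 184.
With H = 5, solve 30 x 5 - 5.5t = +/- target for each target:
  t = (30 x 5 - 176) / 5.5 = -4.73 (outside (0, 60))
  t = (30 x 5 + 176) / 5.5 = 59.27
  t = (30 x 5 - 184) / 5.5 = -6.18 (outside (0, 60))
  t = (30 x 5 + 184) / 5.5 = 60.73 (outside (0, 60))
Valid solutions in (0, 60): {59.27} minutes.
The first occurrence is t = 59.27 minutes.
The hands form a 176-degree angle at 59.27 minutes past 5:00.

Final answer: 59.27 minutes past 5:00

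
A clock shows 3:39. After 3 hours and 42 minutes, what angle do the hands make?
First find the time 3 hours and 42 minutes after 3:39.
Total minutes: 3 x 60 + 39 + 3 x 60 + 42 = 441.
441 mod 720 = 441 minutes = 7:21.
Now compute the angle at 7:21:
Hour hand: 7 x 30 + 21 x 0.5 = 220.5 degrees
Minute hand: 21 x 6 = 126 degrees
Difference: |220.5 - 126| = 94.5 degrees
The angle is 94.5 degrees

Final answer: 94.5 degrees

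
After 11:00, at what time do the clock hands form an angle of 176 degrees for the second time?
At t minutes past 11:00, the hour hand is at 30 x 11 + 0.5t degrees and the minute hand is at 6t degrees.
The smaller angle between them is 176 degrees when |30H - 5.5t| = 176 or |30H - 5.5t| = 184.
With H = 11, solve 30 x 11 - 5.5t = +/- target for each target:
  t = (30 x 11 - 176) / 5.5 = 28
  t = (30 x 11 + 176) / 5.5 = 92 (outside (0, 60))
  t = (30 x 11 - 184) / 5.5 = 26.55
  t = (30 x 11 + 184) / 5.5 = 93.45 (outside (0, 60))
Valid solutions in (0, 60): {26.55, 28} minutes.
The second occurrence is t = 28 minutes.
The hands form a 176-degree angle at 28 minutes past 11:00.

Final answer: 28 minutes past 11:00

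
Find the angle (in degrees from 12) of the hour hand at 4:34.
The hour hand moves 30 degrees per hour and 0.5 degrees per minute.
At 4:34: (4) x 30 + 34 x 0.5 = 120 + 17 = 137 degrees

Final answer: 137 degrees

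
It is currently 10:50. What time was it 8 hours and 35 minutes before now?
Starting time: 10:50 = 650 total minutes past 12:00
Subtracting: 8 hours and 35 minutes = 515 minutes
650 - 515 = 135 minutes
= 2 hours and 15 minutes past 12:00 = 2:15

Final answer: 2:15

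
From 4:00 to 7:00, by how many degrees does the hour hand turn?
The hour hand moves 0.5 degrees per minute.
Time elapsed: 7:00 - 4:00 = 180 minutes
Angular displacement: 180 x 0.5 = 90 degrees

Final answer: 90 degrees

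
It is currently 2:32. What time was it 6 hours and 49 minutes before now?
Starting time: 2:32 = 152 total minutes past 12:00
Subtracting: 6 hours and 49 minutes = 409 minutes
152 - 409 = -257 (negative, add 12 hours = 720) = 463 minutes
= 7 hours and 43 minutes past 12:00 = 7:43

Final answer: 7:43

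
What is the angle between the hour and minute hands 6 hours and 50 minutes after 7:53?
First find the time 6 hours and 50 minutes after 7:53.
Total minutes: 7 x 60 + 53 + 6 x 60 + 50 = 883.
883 mod 720 = 163 minutes = 2:43.
Now compute the angle at 2:43:
Hour hand: 2 x 30 + 43 x 0.5 = 81.5 degrees
Minute hand: 43 x 6 = 258 degrees
Difference: |81.5 - 258| = 176.5 degrees
The angle is 176.5 degrees

Final answer: 176.5 degrees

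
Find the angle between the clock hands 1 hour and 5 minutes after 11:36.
First find the time 1 hour and 5 minutes after 11:36.
Total minutes: 11 x 60 + 36 + 1 x 60 + 5 = 761.
761 mod 720 = 41 minutes = 12:41.
Now compute the angle at 12:41:
Hour hand: 0 x 30 + 41 x 0.5 = 20.5 degrees
Minute hand: 41 x 6 = 246 degrees
Difference: |20.5 - 246| = 225.5 degrees
Smaller angle: 360 - 225.5 = 134.5 degrees

Final answer: 134.5 degrees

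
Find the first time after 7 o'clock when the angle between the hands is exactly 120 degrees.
At t minutes past 7:00, the hour hand is at 30 x 7 + 0.5t degrees and the minute hand is at 6t degrees.
The smaller angle between them is 120 degrees when |30H - 5.5t| = 120 or |30H - 5.5t| = 240.
With H = 7, solve 30 x 7 - 5.5t = +/- target for each target:
  t = (30 x 7 - 120) / 5.5 = 16.36
  t = (30 x 7 + 120) / 5.5 = 60 (outside (0, 60))
  t = (30 x 7 - 240) / 5.5 = -5.45 (outside (0, 60))
  t = (30 x 7 + 240) / 5.5 = 81.82 (outside (0, 60))
Valid solutions in (0, 60): {16.36} minutes.
The first occurrence is t = 16.36 minutes.
The hands form a 120-degree angle at 16.36 minutes past 7:00.

Final answer: 16.36 minutes past 7:00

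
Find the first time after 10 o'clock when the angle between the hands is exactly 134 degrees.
At t minutes past 10:00, the hour hand is at 30 x 10 + 0.5t degrees and the minute hand is at 6t degrees.
The smaller angle between them is 134 degrees when |30H - 5.5t| = 134 or |30H - 5.5t| = 226.
With H = 10, solve 30 x 10 - 5.5t = +/- target for each target:
  t = (30 x 10 - 134) / 5.5 = 30.18
  t = (30 x 10 + 134) / 5.5 = 78.91 (outside (0, 60))
  t = (30 x 10 - 226) / 5.5 = 13.45
  t = (30 x 10 + 226) / 5.5 = 95.64 (outside (0, 60))
Valid solutions in (0, 60): {13.45, 30.18} minutes.
The first occurrence is t = 13.45 minutes.
The hands form a 134-degree angle at 13.45 minutes past 10:00.

Final answer: 13.45 minutes past 10:00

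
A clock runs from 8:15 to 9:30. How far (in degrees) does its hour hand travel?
The hour hand moves 0.5 degrees per minute.
Time elapsed: 9:30 - 8:15 = 75 minutes
Angular displacement: 75 x 0.5 = 37.5 degrees

Final answer: 37.5 degrees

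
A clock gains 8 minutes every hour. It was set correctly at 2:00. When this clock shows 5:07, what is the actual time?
For every 60 true minutes, the faulty clock advances 68 minutes, so 1 faulty-clock minute corresponds to 60/68 true minutes.
From 2:00 to 5:07 on the faulty dial is 187 minutes.
True elapsed: 187 x 60/68 = 165 minutes = 2 hours and 45 minutes.
True time: 2:00 + 2 hours and 45 minutes = 4:45.

Final answer: 4:45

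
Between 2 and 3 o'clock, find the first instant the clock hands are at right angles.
At t minutes past 2:00, the hour hand is at 30 x 2 + 0.5t degrees and the minute hand is at 6t degrees.
The smaller angle between them is 90 degrees when |30H - 5.5t| = 90 or |30H - 5.5t| = 270.
With H = 2, solve 30 x 2 - 5.5t = +/- target for each target:
  t = (30 x 2 - 90) / 5.5 = -5.45 (outside (0, 60))
  t = (30 x 2 + 90) / 5.5 = 27.27
  t = (30 x 2 - 270) / 5.5 = -38.18 (outside (0, 60))
  t = (30 x 2 + 270) / 5.5 = 60 (outside (0, 60))
Valid solutions in (0, 60): {27.27} minutes.
First occurrence: t = 27.27 minutes.
The hands are at right angles at 27.27 minutes past 2:00.

Final answer: 27.27 minutes past 2:00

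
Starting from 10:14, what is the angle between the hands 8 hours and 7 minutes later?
First find the time 8 hours and 7 minutes after 10:14.
Total minutes: 10 x 60 + 14 + 8 x 60 + 7 = 1101.
1101 mod 720 = 381 minutes = 6:21.
Now compute the angle at 6:21:
Hour hand: 6 x 30 + 21 x 0.5 = 190.5 degrees
Minute hand: 21 x 6 = 126 degrees
Difference: |190.5 - 126| = 64.5 degrees
The angle is 64.5 degrees

Final answer: 64.5 degrees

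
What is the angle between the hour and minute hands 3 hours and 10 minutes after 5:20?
First find the time 3 hours and 10 minutes after 5:20.
Total minutes: 5 x 60 + 20 + 3 x 60 + 10 = 510.
510 mod 720 = 510 minutes = 8:30.
Now compute the angle at 8:30:
Hour hand: 8 x 30 + 30 x 0.5 = 255 degrees
Minute hand: 30 x 6 = 180 degrees
Difference: |255 - 180| = 75 degrees
The angle is 75 degrees

Final answer: 75 degrees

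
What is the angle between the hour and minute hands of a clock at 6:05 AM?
Hour hand position: 6 x 30 + 5 x 0.5 = 182.5 degrees
Minute hand position: 5 x 6 = 30 degrees
Difference: |182.5 - 30| = 152.5 degrees
The angle between the hands is 152.5 degrees

Final answer: 152.5 degrees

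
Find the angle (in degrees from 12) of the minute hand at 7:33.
The minute hand moves 6 degrees per minute.
At 7:33: 33 x 6 = 198 degrees

Final answer: 198 degrees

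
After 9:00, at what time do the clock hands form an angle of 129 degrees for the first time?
At t minutes past 9:00, the hour hand is at 30 x 9 + 0.5t degrees and the minute hand is at 6t degrees.
The smaller angle between them is 129 degrees when |30H - 5.5t| = 129 or |30H - 5.5t| = 231.
With H = 9, solve 30 x 9 - 5.5t = +/- target for each target:
  t = (30 x 9 - 129) / 5.5 = 25.64
  t = (30 x 9 + 129) / 5.5 = 72.55 (outside (0, 60))
  t = (30 x 9 - 231) / 5.5 = 7.09
  t = (30 x 9 + 231) / 5.5 = 91.09 (outside (0, 60))
Valid solutions in (0, 60): {7.09, 25.64} minutes.
The first occurrence is t = 7.09 minutes.
The hands form a 129-degree angle at 7.09 minutes past 9:00.

Final answer: 7.09 minutes past 9:00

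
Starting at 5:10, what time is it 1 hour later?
Starting time: 5:10
Adding 0 minutes to 10 minutes: 10 + 0 = 10 minutes
Adding 1 hour: 5 + 1 = 6
Final time: 6:10

Final answer: 6:10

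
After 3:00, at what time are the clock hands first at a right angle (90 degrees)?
At t minutes past 3:00, the hour hand is at 30 x 3 + 0.5t degrees and the minute hand is at 6t degrees.
The smaller angle between them is 90 degrees when |30H - 5.5t| = 90 or |30H - 5.5t| = 270.
With H = 3, solve 30 x 3 - 5.5t = +/- target for each target:
  t = (30 x 3 - 90) / 5.5 = 0 (outside (0, 60))
  t = (30 x 3 + 90) / 5.5 = 32.73
  t = (30 x 3 - 270) / 5.5 = -32.73 (outside (0, 60))
  t = (30 x 3 + 270) / 5.5 = 65.45 (outside (0, 60))
Valid solutions in (0, 60): {32.73} minutes.
First occurrence: t = 32.73 minutes.
The hands are at right angles at 32.73 minutes past 3:00.

Final answer: 32.73 minutes past 3:00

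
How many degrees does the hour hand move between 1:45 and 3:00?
The hour hand moves 0.5 degrees per minute.
Time elapsed: 3:00 - 1:45 = 75 minutes
Angular displacement: 75 x 0.5 = 37.5 degrees

Final answer: 37.5 degrees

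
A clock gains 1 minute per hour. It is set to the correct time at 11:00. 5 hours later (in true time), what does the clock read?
For every 60 true minutes, the faulty clock advances 60 + 1 = 61 minutes.
True elapsed: 5 hours = 300 minutes.
Faulty clock advances: 300 x 61/60 = 305 minutes (drift: 5 minutes ahead).
Shown time: 11:00 + 305 minutes = 4:05.

Final answer: 4:05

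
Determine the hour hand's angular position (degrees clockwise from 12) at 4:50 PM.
The hour hand moves 30 degrees per hour and 0.5 degrees per minute.
At 4:50: (4) x 30 + 50 x 0.5 = 120 + 25 = 145 degrees

Final answer: 145 degrees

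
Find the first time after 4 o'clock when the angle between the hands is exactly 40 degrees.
At t minutes past 4:00, the hour hand is at 30 x 4 + 0.5t degrees and the minute hand is at 6t degrees.
The smaller angle between them is 40 degrees when |30H - 5.5t| = 40 or |30H - 5.5t| = 320.
With H = 4, solve 30 x 4 - 5.5t = +/- target for each target:
  t = (30 x 4 - 40) / 5.5 = 14.55
  t = (30 x 4 + 40) / 5.5 = 29.09
  t = (30 x 4 - 320) / 5.5 = -36.36 (outside (0, 60))
  t = (30 x 4 + 320) / 5.5 = 80 (outside (0, 60))
Valid solutions in (0, 60): {14.55, 29.09} minutes.
The first occurrence is t = 14.55 minutes.
The hands form a 40-degree angle at 14.55 minutes past 4:00.

Final answer: 14.55 minutes past 4:00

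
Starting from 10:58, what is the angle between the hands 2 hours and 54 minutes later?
First find the time 2 hours and 54 minutes after 10:58.
Total minutes: 10 x 60 + 58 + 2 x 60 + 54 = 832.
832 mod 720 = 112 minutes = 1:52.
Now compute the angle at 1:52:
Hour hand: 1 x 30 + 52 x 0.5 = 56 degrees
Minute hand: 52 x 6 = 312 degrees
Difference: |56 - 312| = 256 degrees
Smaller angle: 360 - 256 = 104 degrees

Final answer: 104 degrees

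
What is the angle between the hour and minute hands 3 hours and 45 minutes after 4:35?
First find the time 3 hours and 45 minutes after 4:35.
Total minutes: 4 x 60 + 35 + 3 x 60 + 45 = 500.
500 mod 720 = 500 minutes = 8:20.
Now compute the angle at 8:20:
Hour hand: 8 x 30 + 20 x 0.5 = 250 degrees
Minute hand: 20 x 6 = 120 degrees
Difference: |250 - 120| = 130 degrees
The angle is 130 degrees

Final answer: 130 degrees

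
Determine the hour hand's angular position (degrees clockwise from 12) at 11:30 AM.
The hour hand moves 30 degrees per hour and 0.5 degrees per minute.
At 11:30: (11) x 30 + 30 x 0.5 = 330 + 15 = 345 degrees

Final answer: 345 degrees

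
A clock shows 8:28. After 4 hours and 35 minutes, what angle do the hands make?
First find the time 4 hours and 35 minutes after 8:28.
Total minutes: 8 x 60 + 28 + 4 x 60 + 35 = 783.
783 mod 720 = 63 minutes = 1:03.
Now compute the angle at 1:03:
Hour hand: 1 x 30 + 3 x 0.5 = 31.5 degrees
Minute hand: 3 x 6 = 18 degrees
Difference: |31.5 - 18| = 13.5 degrees
The angle is 13.5 degrees

Final answer: 13.5 degrees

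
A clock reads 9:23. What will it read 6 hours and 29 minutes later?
Starting time: 9:23
Adding 29 minutes to 23 minutes: 23 + 29 = 52 minutes
Adding 6 hours: 9 + 6 = 15 - 12 = 3
Final time: 3:52

Final answer: 3:52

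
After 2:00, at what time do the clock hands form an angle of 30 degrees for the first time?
At t minutes past 2:00, the hour hand is at 30 x 2 + 0.5t degrees and the minute hand is at 6t degrees.
The smaller angle between them is 30 degrees when |30H - 5.5t| = 30 or |30H - 5.5t| = 330.
With H = 2, solve 30 x 2 - 5.5t = +/- target for each target:
  t = (30 x 2 - 30) / 5.5 = 5.45
  t = (30 x 2 + 30) / 5.5 = 16.36
  t = (30 x 2 - 330) / 5.5 = -49.09 (outside (0, 60))
  t = (30 x 2 + 330) / 5.5 = 70.91 (outside (0, 60))
Valid solutions in (0, 60): {5.45, 16.36} minutes.
The first occurrence is t = 5.45 minutes.
The hands form a 30-degree angle at 5.45 minutes past 2:00.

Final answer: 5.45 minutes past 2:00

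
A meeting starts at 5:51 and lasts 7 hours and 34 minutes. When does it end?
Starting time: 5:51
Adding 34 minutes to 51 minutes: 51 + 34 = 85 minutes = 1 hour and 25 minutes
Adding 7 hours: 5 + 7 + 1 (carry) = 13 - 12 = 1
Final time: 1:25

Final answer: 1:25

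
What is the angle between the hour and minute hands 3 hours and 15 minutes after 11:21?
First find the time 3 hours and 15 minutes after 11:21.
Total minutes: 11 x 60 + 21 + 3 x 60 + 15 = 876.
876 mod 720 = 156 minutes = 2:36.
Now compute the angle at 2:36:
Hour hand: 2 x 30 + 36 x 0.5 = 78 degrees
Minute hand: 36 x 6 = 216 degrees
Difference: |78 - 216| = 138 degrees
The angle is 138 degrees

Final answer: 138 degrees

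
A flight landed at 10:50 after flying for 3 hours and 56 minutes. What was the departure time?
Starting time: 10:50 = 650 total minutes past 12:00
Subtracting: 3 hours and 56 minutes = 236 minutes
650 - 236 = 414 minutes
= 6 hours and 54 minutes past 12:00 = 6:54

Final answer: 6:54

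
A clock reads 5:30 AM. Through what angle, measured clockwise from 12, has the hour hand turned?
The hour hand moves 30 degrees per hour and 0.5 degrees per minute.
At 5:30: (5) x 30 + 30 x 0.5 = 150 + 15 = 165 degrees

Final answer: 165 degrees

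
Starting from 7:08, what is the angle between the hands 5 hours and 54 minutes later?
First find the time 5 hours and 54 minutes after 7:08.
Total minutes: 7 x 60 + 8 + 5 x 60 + 54 = 782.
782 mod 720 = 62 minutes = 1:02.
Now compute the angle at 1:02:
Hour hand: 1 x 30 + 2 x 0.5 = 31 degrees
Minute hand: 2 x 6 = 12 degrees
Difference: |31 - 12| = 19 degrees
The angle is 19 degrees

Final answer: 19 degrees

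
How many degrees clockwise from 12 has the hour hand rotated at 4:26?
The hour hand moves 30 degrees per hour and 0.5 degrees per minute.
At 4:26: (4) x 30 + 26 x 0.5 = 120 + 13 = 133 degrees

Final answer: 133 degrees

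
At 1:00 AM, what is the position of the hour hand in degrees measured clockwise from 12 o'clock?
The hour hand moves 30 degrees per hour and 0.5 degrees per minute.
At 1:00: (1) x 30 + 0 x 0.5 = 30 + 0 = 30 degrees

Final answer: 30 degrees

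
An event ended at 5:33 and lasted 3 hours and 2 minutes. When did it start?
Starting time: 5:33 = 333 total minutes past 12:00
Subtracting: 3 hours and 2 minutes = 182 minutes
333 - 182 = 151 minutes
= 2 hours and 31 minutes past 12:00 = 2:31

Final answer: 2:31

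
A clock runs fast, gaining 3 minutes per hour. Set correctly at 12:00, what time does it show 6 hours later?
For every 60 true minutes, the faulty clock advances 60 + 3 = 63 minutes.
True elapsed: 6 hours = 360 minutes.
Faulty clock advances: 360 x 63/60 = 378 minutes (drift: 18 minutes ahead).
Shown time: 12:00 + 378 minutes = 6:18.

Final answer: 6:18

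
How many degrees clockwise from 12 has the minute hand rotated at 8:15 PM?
The minute hand moves 6 degrees per minute.
At 8:15: 15 x 6 = 90 degrees

Final answer: 90 degrees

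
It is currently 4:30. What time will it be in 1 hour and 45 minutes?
Starting time: 4:30
Adding 45 minutes to 30 minutes: 30 + 45 = 75 minutes = 1 hour and 15 minutes
Adding 1 hour: 4 + 1 + 1 (carry) = 6
Final time: 6:15

Final answer: 6:15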